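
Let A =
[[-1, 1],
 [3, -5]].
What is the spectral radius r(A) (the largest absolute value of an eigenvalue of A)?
r(A) = (6 + sqrt(28))/2 ≈ 5.6458

The eigenvalues of A are the roots of its characteristic polynomial. With M = A (coefficients from the trace and determinant):
  p(λ) = det(λ I - M) = λ^2 + 6λ + 2.
For λ^2 + 6λ + 2 the discriminant is 28. It is nonnegative but not a perfect square, so the roots are real and irrational: λ = (-6 ± sqrt(28))/2 ≈ -0.3542, -5.6458.
Thus the eigenvalues (to 4 decimals) are -0.3542 (modulus 0.3542); -5.6458 (modulus 5.6458). The spectral radius is the largest modulus: r(A) = (6 + sqrt(28))/2 ≈ 5.6458. (Cross-check: r(A) ≤ ||A||_2 ≈ 5.9907; equality holds whenever A is normal, though it can also hold for some non-normal A.)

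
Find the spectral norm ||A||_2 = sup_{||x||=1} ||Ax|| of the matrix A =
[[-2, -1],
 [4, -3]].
||A||_2 = sqrt((30 + sqrt(500))/2) ≈ 5.1167 (= sqrt(largest eigenvalue of A^T A))

||A||_2 = sigma_max(A) = sqrt(lambda_max(A^T A)). Form the symmetric matrix M = A^T A =
[[20, -10],
 [-10, 10]].
Its characteristic polynomial (trace, determinant of M give the coefficients) is
  p(λ) = det(λ I - M) = λ^2 - 30λ + 100.
For λ^2 - 30λ + 100 the discriminant is 500. It is nonnegative but not a perfect square, so the roots are real and irrational: λ = (30 ± sqrt(500))/2 ≈ 26.1803, 3.8197.
So the eigenvalues of A^T A are ≈ 3.8197, 26.1803 (all ≥ 0, as they must be for A^T A). The largest is λ_max = (30 + sqrt(500))/2 ≈ 26.1803, hence ||A||_2 = sqrt(λ_max) = sqrt((30 + sqrt(500))/2) ≈ 5.1167.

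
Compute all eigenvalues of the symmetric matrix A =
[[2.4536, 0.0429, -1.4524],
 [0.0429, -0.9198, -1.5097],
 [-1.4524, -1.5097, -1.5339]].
sigma(A) ≈ {-3, 0, 3}

A is real symmetric, so its spectrum consists of real eigenvalues. Expanding the characteristic polynomial of the displayed matrix gives
  det(λ I - A) = p(λ) = λ^3 + (0)λ^2 + (-9)λ + (0).
Solving p(λ) = 0 yields eigenvalues ≈ -3, 0, 3. (A is shown rounded to 4 decimals, so these recover the underlying integer eigenvalues to within that precision.)
Verification: the trace of A = 0 equals the sum of eigenvalues 0, and det(A) ≈ 0.0007 matches the eigenvalue product 0.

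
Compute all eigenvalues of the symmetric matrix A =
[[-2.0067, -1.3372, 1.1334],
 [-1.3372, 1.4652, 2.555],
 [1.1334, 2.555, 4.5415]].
sigma(A) ≈ {-3, 1, 6}

A is real symmetric, so its spectrum consists of real eigenvalues. Expanding the characteristic polynomial of the displayed matrix gives
  det(λ I - A) = p(λ) = λ^3 + (-4)λ^2 + (-15)λ + (18).
Solving p(λ) = 0 yields eigenvalues ≈ -3, 1, 6. (A is shown rounded to 4 decimals, so these recover the underlying integer eigenvalues to within that precision.)
Verification: the trace of A = 4 equals the sum of eigenvalues 4, and det(A) ≈ -18.0007 matches the eigenvalue product -18.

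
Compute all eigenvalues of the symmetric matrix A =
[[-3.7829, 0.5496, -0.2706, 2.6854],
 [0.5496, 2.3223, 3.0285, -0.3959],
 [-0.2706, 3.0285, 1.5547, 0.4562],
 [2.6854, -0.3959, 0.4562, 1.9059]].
sigma(A) ≈ {-5, -1, 3, 5}

A is real symmetric, so its spectrum consists of real eigenvalues. Expanding the characteristic polynomial of the displayed matrix gives
  det(λ I - A) = p(λ) = λ^4 + (-2)λ^3 + (-28)λ^2 + (50)λ + (74.9969).
Solving p(λ) = 0 yields eigenvalues ≈ -5, -1, 3, 5. (A is shown rounded to 4 decimals, so these recover the underlying integer eigenvalues to within that precision.)
Verification: the trace of A = 2 equals the sum of eigenvalues 2, and det(A) ≈ 74.9969 matches the eigenvalue product 75.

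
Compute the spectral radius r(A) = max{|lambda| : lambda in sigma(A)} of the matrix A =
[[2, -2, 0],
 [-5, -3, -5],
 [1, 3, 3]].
r(A) = 2

The eigenvalues of A are the roots of its characteristic polynomial. With M = A (coefficients from the trace, the sum of principal 2x2 minors, and det A):
  p(λ) = det(λ I - M) = λ^3 - 2λ^2 - 4λ + 8.
By the rational root theorem any rational root is an integer divisor of 8. Testing λ = -2: p(-2) = -8 - 8 + 8 + 8 = 0, so λ = -2 is a root. Dividing out (λ + 2) leaves p(λ) = (λ + 2)(λ^2 - 4λ + 4). For λ^2 - 4λ + 4 the discriminant is 0. It is a perfect square (0^2), so the roots are rational: λ = (4 ± 0)/2 = 2, 2.
Thus the eigenvalues (to 4 decimals) are 2 (modulus 2); -2 (modulus 2). The spectral radius is the largest modulus: r(A) = 2. (Cross-check: r(A) ≤ ||A||_2 ≈ 8.618; equality holds whenever A is normal, though it can also hold for some non-normal A.)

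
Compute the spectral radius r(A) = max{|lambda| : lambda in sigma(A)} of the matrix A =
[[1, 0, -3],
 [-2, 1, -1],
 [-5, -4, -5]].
r(A) ≈ 7.5504

The eigenvalues of A are the roots of its characteristic polynomial. With M = A (coefficients from the trace, the sum of principal 2x2 minors, and det A):
  p(λ) = det(λ I - M) = λ^3 + 3λ^2 - 28λ + 48.
No integer candidate from the rational root theorem (±divisors of 48) is a root, so the roots are irrational. The cubic discriminant is Δ = -45104 < 0, so there is one real root and a complex-conjugate pair. p(-8) = -48 and p(-7) = 48 have opposite signs, so a root lies in (-8, -7); Newton's method refines it to λ ≈ -7.5504. Dividing out (λ - (-7.5504)) leaves approximately λ^2 - 4.5504λ + 6.3573. For λ^2 - 4.5504λ + 6.3573 the discriminant is -4.723. It is negative, so the remaining roots are the complex-conjugate pair λ ≈ 2.2752 ± 1.0866i. Their product equals the constant term, so |λ|^2 ≈ 6.3573 and |λ| ≈ 2.5214.
Thus the eigenvalues (to 4 decimals) are -7.5504 (modulus 7.5504); 2.2752 ± 1.0866i (modulus 2.5214). The spectral radius is the largest modulus: r(A) ≈ 7.5504. (Cross-check: r(A) ≤ ||A||_2 ≈ 8.3449; equality holds whenever A is normal, though it can also hold for some non-normal A.)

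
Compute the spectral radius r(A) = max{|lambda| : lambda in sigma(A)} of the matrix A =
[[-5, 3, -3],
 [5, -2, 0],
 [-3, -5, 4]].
r(A) ≈ 7.3592

The eigenvalues of A are the roots of its characteristic polynomial. With M = A (coefficients from the trace, the sum of principal 2x2 minors, and det A):
  p(λ) = det(λ I - M) = λ^3 + 3λ^2 - 42λ - 73.
No integer candidate from the rational root theorem (±divisors of 73) is a root, so the roots are irrational. The cubic discriminant is Δ = 341793 > 0, so there are three distinct real roots. p(-8) = -57 and p(-7) = 25 have opposite signs, so a root lies in (-8, -7); Newton's method refines it to λ ≈ -7.3592. p(-2) = 15 and p(-1) = -29 have opposite signs, so a root lies in (-2, -1); Newton's method refines it to λ ≈ -1.6506. p(6) = -1 and p(7) = 123 have opposite signs, so a root lies in (6, 7); Newton's method refines it to λ ≈ 6.0098. Check (Vieta): the three roots sum to -3, matching tr M = -3.
Thus the eigenvalues (to 4 decimals) are -7.3592 (modulus 7.3592); -1.6506 (modulus 1.6506); 6.0098 (modulus 6.0098). The spectral radius is the largest modulus: r(A) ≈ 7.3592. (Cross-check: r(A) ≤ ||A||_2 ≈ 8.3639; equality holds whenever A is normal, though it can also hold for some non-normal A.)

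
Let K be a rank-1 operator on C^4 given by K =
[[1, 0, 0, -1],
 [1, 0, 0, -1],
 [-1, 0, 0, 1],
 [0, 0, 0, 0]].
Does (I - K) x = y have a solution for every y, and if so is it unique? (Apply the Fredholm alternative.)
(I - K) is singular (det(I - K) = 0, i.e. 1 ∈ sigma(K)). (I - K) x = y is solvable iff y ⊥ ker((I - K)^*) = span{(1, 0, 0, -1)}, i.e. iff y_1 - y_4 = 0. When solvable, the solutions are x = y + c·(1, 1, -1, 0), c arbitrary (ker(I - K) = span{(1, 1, -1, 0)}, dimension 1).

K has rank 1, so it is an outer product K = u v^T: every row of K is a multiple of one row vector. Reading off the entries, u = (1, 1, -1, 0) and v = (1, 0, 0, -1) (row i of K equals u_i·v^T). A rank-one matrix u v^T satisfies K u = u (v·u) and kills the (3)-dimensional subspace v^⊥, so its characteristic polynomial is lambda^3 (lambda - v·u) with v·u = tr K = 1. Hence the eigenvalues of I - K are 1 (multiplicity 3) and 1 - (1) = 0, so det(I - K) = 0. (Direct check: I - K =
[[0, 0, 0, 1],
 [-1, 1, 0, 1],
 [1, 0, 1, -1],
 [0, 0, 0, 1]]
has determinant 0.) So 1 is an eigenvalue of K and (I - K) is not invertible. The finite-dimensional Fredholm alternative says: either (I - K) is invertible, or ker(I - K) ≠ {0} and then range(I - K) = ker((I - K)^*)^⊥, with dim ker(I - K) = dim ker((I - K)^*). We are in the second case, so we need both kernels. Kernel of I - K: (I - K) u = u - u (v·u) = u - u = 0, so ker(I - K) = span{u} = span{(1, 1, -1, 0)} (it is exactly 1-dimensional because rank(I - K) = 3). Kernel of the adjoint: K is real, so (I - K)^* = I - K^T = I - v u^T, and (I - v u^T) v = v - v (u·v) = 0; hence ker((I - K)^*) = span{v} = span{(1, 0, 0, -1)}. Therefore (I - K) x = y is solvable iff <y, v> = 0, i.e. iff y_1 - y_4 = 0. When this holds, K y = u (v·y) = 0, so (I - K) y = y and x = y is a particular solution; the full solution set is the line x = y + c·u = y + c·(1, 1, -1, 0), c ∈ C.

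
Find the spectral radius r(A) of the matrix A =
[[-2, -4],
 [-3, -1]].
r(A) = 5

The eigenvalues of A are the roots of its characteristic polynomial. With M = A (coefficients from the trace and determinant):
  p(λ) = det(λ I - M) = λ^2 + 3λ - 10.
For λ^2 + 3λ - 10 the discriminant is 49. It is a perfect square (7^2), so the roots are rational: λ = (-3 ± 7)/2 = 2, -5.
Thus the eigenvalues (to 4 decimals) are 2 (modulus 2); -5 (modulus 5). The spectral radius is the largest modulus: r(A) = 5. (Cross-check: r(A) ≤ ||A||_2 ≈ 5.1167; equality holds whenever A is normal, though it can also hold for some non-normal A.)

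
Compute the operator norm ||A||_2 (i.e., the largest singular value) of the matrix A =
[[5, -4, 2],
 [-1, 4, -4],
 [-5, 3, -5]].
||A||_2 ≈ 11.1271 (= sqrt(largest eigenvalue of A^T A))

||A||_2 = sigma_max(A) = sqrt(lambda_max(A^T A)). Form the symmetric matrix M = A^T A =
[[51, -39, 39],
 [-39, 41, -39],
 [39, -39, 45]].
Its characteristic polynomial (trace, sum of principal 2x2 minors, determinant of M give the coefficients) is
  p(λ) = det(λ I - M) = λ^3 - 137λ^2 + 1668λ - 4356.
No integer candidate from the rational root theorem (±divisors of 4356) is a root, so the roots are irrational. The cubic discriminant is Δ = 6258473712 > 0, so there are three distinct real roots. p(3) = -558 and p(4) = 188 have opposite signs, so a root lies in (3, 4); Newton's method refines it to λ ≈ 3.7134. p(9) = 288 and p(10) = -376 have opposite signs, so a root lies in (9, 10); Newton's method refines it to λ ≈ 9.4745. p(123) = -10998 and p(124) = 2588 have opposite signs, so a root lies in (123, 124); Newton's method refines it to λ ≈ 123.8121. Check (Vieta): the three roots sum to 137, matching tr M = 137.
So the eigenvalues of A^T A are ≈ 3.7134, 9.4745, 123.8121 (all ≥ 0, as they must be for A^T A). The largest is λ_max ≈ 123.8121, hence ||A||_2 = sqrt(λ_max) ≈ 11.1271.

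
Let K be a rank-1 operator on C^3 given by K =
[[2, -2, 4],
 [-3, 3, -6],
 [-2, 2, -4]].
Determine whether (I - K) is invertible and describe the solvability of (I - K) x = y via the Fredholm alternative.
(I - K) is singular (det(I - K) = 0, i.e. 1 ∈ sigma(K)). (I - K) x = y is solvable iff y ⊥ ker((I - K)^*) = span{(1, -1, 2)}, i.e. iff y_1 - y_2 + 2y_3 = 0. When solvable, the solutions are x = y + c·(2, -3, -2), c arbitrary (ker(I - K) = span{(2, -3, -2)}, dimension 1).

K has rank 1, so it is an outer product K = u v^T: every row of K is a multiple of one row vector. Reading off the entries, u = (2, -3, -2) and v = (1, -1, 2) (row i of K equals u_i·v^T). A rank-one matrix u v^T satisfies K u = u (v·u) and kills the (2)-dimensional subspace v^⊥, so its characteristic polynomial is lambda^2 (lambda - v·u) with v·u = tr K = 1. Hence the eigenvalues of I - K are 1 (multiplicity 2) and 1 - (1) = 0, so det(I - K) = 0. (Direct check: I - K =
[[-1, 2, -4],
 [3, -2, 6],
 [2, -2, 5]]
has determinant 0.) So 1 is an eigenvalue of K and (I - K) is not invertible. The finite-dimensional Fredholm alternative says: either (I - K) is invertible, or ker(I - K) ≠ {0} and then range(I - K) = ker((I - K)^*)^⊥, with dim ker(I - K) = dim ker((I - K)^*). We are in the second case, so we need both kernels. Kernel of I - K: (I - K) u = u - u (v·u) = u - u = 0, so ker(I - K) = span{u} = span{(2, -3, -2)} (it is exactly 1-dimensional because rank(I - K) = 2). Kernel of the adjoint: K is real, so (I - K)^* = I - K^T = I - v u^T, and (I - v u^T) v = v - v (u·v) = 0; hence ker((I - K)^*) = span{v} = span{(1, -1, 2)}. Therefore (I - K) x = y is solvable iff <y, v> = 0, i.e. iff y_1 - y_2 + 2y_3 = 0. When this holds, K y = u (v·y) = 0, so (I - K) y = y and x = y is a particular solution; the full solution set is the line x = y + c·u = y + c·(2, -3, -2), c ∈ C.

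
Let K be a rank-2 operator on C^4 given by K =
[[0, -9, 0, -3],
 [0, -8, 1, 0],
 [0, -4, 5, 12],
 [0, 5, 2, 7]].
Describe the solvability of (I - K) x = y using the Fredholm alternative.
(I - K) is invertible (det(I - K) = -84 ≠ 0), so for every y in C^4 the equation (I - K) x = y has a unique solution.

K has rank 2 and factors as K = U V^T = u1 v1^T + u2 v2^T with u1 = (3, 3, 3, -1), v1 = (0, -2, 1, 2), u2 = (-3, -2, 2, 3), v2 = (0, 1, 1, 3) (multiplying out reproduces the displayed K). The nonzero eigenvalues of U V^T coincide with those of the 2 x 2 matrix G = V^T U = [[v1·u1, v1·u2], [v2·u1, v2·u2]] = [[-5, 12], [3, 9]], and by the Sylvester determinant identity det(I_4 - U V^T) = det(I_2 - V^T U) = det([[6, -12], [-3, -8]]) = (6)(-8) - (-12)(-3) = -84. (Direct check: I - K =
[[1, 9, 0, 3],
 [0, 9, -1, 0],
 [0, 4, -4, -12],
 [0, -5, -2, -6]]
has determinant -84.) The finite-dimensional Fredholm alternative says: either (I - K) is invertible, or ker(I - K) ≠ {0} and then range(I - K) = ker((I - K)^*)^⊥, with dim ker(I - K) = dim ker((I - K)^*). Since det(I - K) ≠ 0, 1 is not an eigenvalue of K and ker(I - K) = {0}, so we are in the first case: for every y there is a unique x = (I - K)^(-1) y. (Explicitly, by the Woodbury identity, (I - U V^T)^(-1) = I + U (I_2 - G)^(-1) V^T.)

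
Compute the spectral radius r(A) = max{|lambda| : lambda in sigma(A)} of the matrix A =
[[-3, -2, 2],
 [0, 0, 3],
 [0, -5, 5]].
r(A) = sqrt(15) ≈ 3.873

The eigenvalues of A are the roots of its characteristic polynomial. With M = A (coefficients from the trace, the sum of principal 2x2 minors, and det A):
  p(λ) = det(λ I - M) = λ^3 - 2λ^2 + 45.
By the rational root theorem any rational root is an integer divisor of 45. Testing λ = -3: p(-3) = -27 - 18 + 0 + 45 = 0, so λ = -3 is a root. Dividing out (λ + 3) leaves p(λ) = (λ + 3)(λ^2 - 5λ + 15). For λ^2 - 5λ + 15 the discriminant is -35. It is negative, so the roots are the complex-conjugate pair λ = 5/2 ± (sqrt(35)/2) i ≈ 2.5 ± 2.958i. For a conjugate pair the product of the roots equals the constant term, so |λ|^2 = 15 and |λ| = sqrt(15) ≈ 3.873.
Thus the eigenvalues (to 4 decimals) are 2.5 ± 2.958i (modulus 3.873); -3 (modulus 3). The spectral radius is the largest modulus: r(A) = sqrt(15) ≈ 3.873. (Cross-check: r(A) ≤ ||A||_2 ≈ 8.0091; equality holds whenever A is normal, though it can also hold for some non-normal A.)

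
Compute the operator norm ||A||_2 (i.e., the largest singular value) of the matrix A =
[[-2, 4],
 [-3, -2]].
||A||_2 = sqrt((33 + sqrt(65))/2) ≈ 4.5311 (= sqrt(largest eigenvalue of A^T A))

||A||_2 = sigma_max(A) = sqrt(lambda_max(A^T A)). Form the symmetric matrix M = A^T A =
[[13, -2],
 [-2, 20]].
Its characteristic polynomial (trace, determinant of M give the coefficients) is
  p(λ) = det(λ I - M) = λ^2 - 33λ + 256.
For λ^2 - 33λ + 256 the discriminant is 65. It is nonnegative but not a perfect square, so the roots are real and irrational: λ = (33 ± sqrt(65))/2 ≈ 20.5311, 12.4689.
So the eigenvalues of A^T A are ≈ 12.4689, 20.5311 (all ≥ 0, as they must be for A^T A). The largest is λ_max = (33 + sqrt(65))/2 ≈ 20.5311, hence ||A||_2 = sqrt(λ_max) = sqrt((33 + sqrt(65))/2) ≈ 4.5311.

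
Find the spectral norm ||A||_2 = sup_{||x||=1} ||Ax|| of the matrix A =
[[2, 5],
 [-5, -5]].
||A||_2 = sqrt((79 + sqrt(5341))/2) ≈ 8.7202 (= sqrt(largest eigenvalue of A^T A))

||A||_2 = sigma_max(A) = sqrt(lambda_max(A^T A)). Form the symmetric matrix M = A^T A =
[[29, 35],
 [35, 50]].
Its characteristic polynomial (trace, determinant of M give the coefficients) is
  p(λ) = det(λ I - M) = λ^2 - 79λ + 225.
For λ^2 - 79λ + 225 the discriminant is 5341. It is nonnegative but not a perfect square, so the roots are real and irrational: λ = (79 ± sqrt(5341))/2 ≈ 76.0411, 2.9589.
So the eigenvalues of A^T A are ≈ 2.9589, 76.0411 (all ≥ 0, as they must be for A^T A). The largest is λ_max = (79 + sqrt(5341))/2 ≈ 76.0411, hence ||A||_2 = sqrt(λ_max) = sqrt((79 + sqrt(5341))/2) ≈ 8.7202.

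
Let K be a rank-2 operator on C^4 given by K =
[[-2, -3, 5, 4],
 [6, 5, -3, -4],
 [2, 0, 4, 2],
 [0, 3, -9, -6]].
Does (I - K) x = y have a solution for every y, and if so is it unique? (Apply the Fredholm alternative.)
(I - K) is invertible (det(I - K) = -2 ≠ 0), so for every y in C^4 the equation (I - K) x = y has a unique solution.

K has rank 2 and factors as K = U V^T = u1 v1^T + u2 v2^T with u1 = (2, -2, 1, -3), v1 = (0, -1, 3, 2), u2 = (1, -3, -1, 0), v2 = (-2, -1, -1, 0) (multiplying out reproduces the displayed K). The nonzero eigenvalues of U V^T coincide with those of the 2 x 2 matrix G = V^T U = [[v1·u1, v1·u2], [v2·u1, v2·u2]] = [[-1, 0], [-3, 2]], and by the Sylvester determinant identity det(I_4 - U V^T) = det(I_2 - V^T U) = det([[2, 0], [3, -1]]) = (2)(-1) - (0)(3) = -2. (Direct check: I - K =
[[3, 3, -5, -4],
 [-6, -4, 3, 4],
 [-2, 0, -3, -2],
 [0, -3, 9, 7]]
has determinant -2.) The finite-dimensional Fredholm alternative says: either (I - K) is invertible, or ker(I - K) ≠ {0} and then range(I - K) = ker((I - K)^*)^⊥, with dim ker(I - K) = dim ker((I - K)^*). Since det(I - K) ≠ 0, 1 is not an eigenvalue of K and ker(I - K) = {0}, so we are in the first case: for every y there is a unique x = (I - K)^(-1) y. (Explicitly, by the Woodbury identity, (I - U V^T)^(-1) = I + U (I_2 - G)^(-1) V^T.)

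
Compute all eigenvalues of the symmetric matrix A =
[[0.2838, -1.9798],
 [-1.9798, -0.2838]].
sigma(A) ≈ {-2, 2}

A is real symmetric, so its spectrum consists of real eigenvalues. Expanding the characteristic polynomial of the displayed matrix gives
  det(λ I - A) = p(λ) = λ^2 + (0)λ + (-4).
Solving p(λ) = 0 yields eigenvalues ≈ -2, 2. (A is shown rounded to 4 decimals, so these recover the underlying integer eigenvalues to within that precision.)
Verification: the trace of A = 0 equals the sum of eigenvalues 0, and det(A) ≈ -4.0002 matches the eigenvalue product -4.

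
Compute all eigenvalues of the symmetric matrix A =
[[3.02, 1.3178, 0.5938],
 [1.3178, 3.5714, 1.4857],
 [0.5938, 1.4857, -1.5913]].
sigma(A) ≈ {-2, 2, 5}

A is real symmetric, so its spectrum consists of real eigenvalues. Expanding the characteristic polynomial of the displayed matrix gives
  det(λ I - A) = p(λ) = λ^3 + (-5)λ^2 + (-4)λ + (20).
Solving p(λ) = 0 yields eigenvalues ≈ -2, 2, 5. (A is shown rounded to 4 decimals, so these recover the underlying integer eigenvalues to within that precision.)
Verification: the trace of A = 5 equals the sum of eigenvalues 5, and det(A) ≈ -19.9999 matches the eigenvalue product -20.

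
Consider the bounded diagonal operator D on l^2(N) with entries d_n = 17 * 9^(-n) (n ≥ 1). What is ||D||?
||D|| = 17/9 (attained at n = 1)

For D diagonal, ||D|| = sup_n |d_n|. The sequence d_n = 17 * 9^(-n) is positive and strictly decreasing (ratio 9^(-1) < 1), so the supremum is d_1 = 17/9. Hence ||D|| = 17/9.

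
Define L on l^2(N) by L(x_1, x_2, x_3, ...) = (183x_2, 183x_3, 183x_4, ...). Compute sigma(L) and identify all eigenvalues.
sigma(L) = closed disk {z in C : |z| ≤ 183}; sigma_p(L) = open disk {z in C : |z| < 183}

Note L = 183·V where V is the unit left shift (V x)_k = x_{k+1}; so sigma(L) = 183·sigma(V) and ||L|| = 183||V||. ||L x||^2 = 33489sum_{k≥2} |x_k|^2 ≤ 33489||x||^2, with equality on {x : x_1 = 0}, so ||L|| = 183. For any lambda with |lambda| < 183, set r = lambda/183 (|r| < 1); the vector x = (1, r, r^2, ...) is in l^2 and satisfies L x = 183(r, r^2, ...) = lambda x, so lambda is an eigenvalue. On the boundary |lambda| = 183 the geometric series diverges, so no l^2 eigenvector exists, but these lambda lie in the approximate point spectrum. Hence sigma(L) is the closed disk of radius 183 and sigma_p(L) is the open disk.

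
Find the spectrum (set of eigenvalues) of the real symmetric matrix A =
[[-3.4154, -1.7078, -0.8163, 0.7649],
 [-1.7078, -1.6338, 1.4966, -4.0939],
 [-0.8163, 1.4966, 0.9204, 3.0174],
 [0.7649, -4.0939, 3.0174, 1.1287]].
sigma(A) ≈ {-6, -4, 2, 5}

A is real symmetric, so its spectrum consists of real eigenvalues. Expanding the characteristic polynomial of the displayed matrix gives
  det(λ I - A) = p(λ) = λ^4 + (3)λ^3 + (-36)λ^2 + (-68.0014)λ + (240.0066).
Solving p(λ) = 0 yields eigenvalues ≈ -6, -4, 2, 5. (A is shown rounded to 4 decimals, so these recover the underlying integer eigenvalues to within that precision.)
Verification: the trace of A = -3 equals the sum of eigenvalues -3, and det(A) ≈ 240.0066 matches the eigenvalue product 240.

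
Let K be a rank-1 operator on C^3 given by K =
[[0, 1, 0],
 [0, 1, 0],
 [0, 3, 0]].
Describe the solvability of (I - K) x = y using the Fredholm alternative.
(I - K) is singular (det(I - K) = 0, i.e. 1 ∈ sigma(K)). (I - K) x = y is solvable iff y ⊥ ker((I - K)^*) = span{(0, 1, 0)}, i.e. iff y_2 = 0. When solvable, the solutions are x = y + c·(1, 1, 3), c arbitrary (ker(I - K) = span{(1, 1, 3)}, dimension 1).

K has rank 1, so it is an outer product K = u v^T: every row of K is a multiple of one row vector. Reading off the entries, u = (1, 1, 3) and v = (0, 1, 0) (row i of K equals u_i·v^T). A rank-one matrix u v^T satisfies K u = u (v·u) and kills the (2)-dimensional subspace v^⊥, so its characteristic polynomial is lambda^2 (lambda - v·u) with v·u = tr K = 1. Hence the eigenvalues of I - K are 1 (multiplicity 2) and 1 - (1) = 0, so det(I - K) = 0. (Direct check: I - K =
[[1, -1, 0],
 [0, 0, 0],
 [0, -3, 1]]
has determinant 0.) So 1 is an eigenvalue of K and (I - K) is not invertible. The finite-dimensional Fredholm alternative says: either (I - K) is invertible, or ker(I - K) ≠ {0} and then range(I - K) = ker((I - K)^*)^⊥, with dim ker(I - K) = dim ker((I - K)^*). We are in the second case, so we need both kernels. Kernel of I - K: (I - K) u = u - u (v·u) = u - u = 0, so ker(I - K) = span{u} = span{(1, 1, 3)} (it is exactly 1-dimensional because rank(I - K) = 2). Kernel of the adjoint: K is real, so (I - K)^* = I - K^T = I - v u^T, and (I - v u^T) v = v - v (u·v) = 0; hence ker((I - K)^*) = span{v} = span{(0, 1, 0)}. Therefore (I - K) x = y is solvable iff <y, v> = 0, i.e. iff y_2 = 0. When this holds, K y = u (v·y) = 0, so (I - K) y = y and x = y is a particular solution; the full solution set is the line x = y + c·u = y + c·(1, 1, 3), c ∈ C.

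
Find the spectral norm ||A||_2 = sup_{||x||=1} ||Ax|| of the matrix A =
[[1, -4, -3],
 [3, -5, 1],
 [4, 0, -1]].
||A||_2 ≈ 7.4419 (= sqrt(largest eigenvalue of A^T A))

||A||_2 = sigma_max(A) = sqrt(lambda_max(A^T A)). Form the symmetric matrix M = A^T A =
[[26, -19, -4],
 [-19, 41, 7],
 [-4, 7, 11]].
Its characteristic polynomial (trace, sum of principal 2x2 minors, determinant of M give the coefficients) is
  p(λ) = det(λ I - M) = λ^3 - 78λ^2 + 1377λ - 6889.
No integer candidate from the rational root theorem (±divisors of 6889) is a root, so the roots are irrational. The cubic discriminant is Δ = 52599537 > 0, so there are three distinct real roots. p(9) = -85 and p(10) = 81 have opposite signs, so a root lies in (9, 10); Newton's method refines it to λ ≈ 9.4385. p(13) = 27 and p(14) = -155 have opposite signs, so a root lies in (13, 14); Newton's method refines it to λ ≈ 13.1789. p(55) = -729 and p(56) = 1231 have opposite signs, so a root lies in (55, 56); Newton's method refines it to λ ≈ 55.3826. Check (Vieta): the three roots sum to 78, matching tr M = 78.
So the eigenvalues of A^T A are ≈ 9.4385, 13.1789, 55.3826 (all ≥ 0, as they must be for A^T A). The largest is λ_max ≈ 55.3826, hence ||A||_2 = sqrt(λ_max) ≈ 7.4419.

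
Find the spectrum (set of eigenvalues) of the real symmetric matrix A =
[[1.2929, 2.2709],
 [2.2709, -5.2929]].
sigma(A) ≈ {-6, 2}

A is real symmetric, so its spectrum consists of real eigenvalues. Expanding the characteristic polynomial of the displayed matrix gives
  det(λ I - A) = p(λ) = λ^2 + (4)λ + (-12).
Solving p(λ) = 0 yields eigenvalues ≈ -6, 2. (A is shown rounded to 4 decimals, so these recover the underlying integer eigenvalues to within that precision.)
Verification: the trace of A = -4 equals the sum of eigenvalues -4, and det(A) ≈ -12.0002 matches the eigenvalue product -12.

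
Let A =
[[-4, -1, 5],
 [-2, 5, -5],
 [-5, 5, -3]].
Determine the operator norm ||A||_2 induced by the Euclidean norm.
||A||_2 ≈ 10.4913 (= sqrt(largest eigenvalue of A^T A))

||A||_2 = sigma_max(A) = sqrt(lambda_max(A^T A)). Form the symmetric matrix M = A^T A =
[[45, -31, 5],
 [-31, 51, -45],
 [5, -45, 59]].
Its characteristic polynomial (trace, sum of principal 2x2 minors, determinant of M give the coefficients) is
  p(λ) = det(λ I - M) = λ^3 - 155λ^2 + 4948λ - 256.
No integer candidate from the rational root theorem (±divisors of 256) is a root, so the roots are irrational. The cubic discriminant is Δ = 103354328080 > 0, so there are three distinct real roots. p(0) = -256 and p(1) = 4538 have opposite signs, so a root lies in (0, 1); Newton's method refines it to λ ≈ 0.0518. p(44) = 2560 and p(45) = -346 have opposite signs, so a root lies in (44, 45); Newton's method refines it to λ ≈ 44.8817. p(110) = -476 and p(111) = 6848 have opposite signs, so a root lies in (110, 111); Newton's method refines it to λ ≈ 110.0665. Check (Vieta): the three roots sum to 155, matching tr M = 155.
So the eigenvalues of A^T A are ≈ 0.0518, 44.8817, 110.0665 (all ≥ 0, as they must be for A^T A). The largest is λ_max ≈ 110.0665, hence ||A||_2 = sqrt(λ_max) ≈ 10.4913.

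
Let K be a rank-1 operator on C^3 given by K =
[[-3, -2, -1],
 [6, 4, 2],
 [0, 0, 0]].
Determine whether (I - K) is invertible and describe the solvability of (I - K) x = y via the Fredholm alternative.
(I - K) is singular (det(I - K) = 0, i.e. 1 ∈ sigma(K)). (I - K) x = y is solvable iff y ⊥ ker((I - K)^*) = span{(-3, -2, -1)}, i.e. iff -3y_1 - 2y_2 - y_3 = 0. When solvable, the solutions are x = y + c·(1, -2, 0), c arbitrary (ker(I - K) = span{(1, -2, 0)}, dimension 1).

K has rank 1, so it is an outer product K = u v^T: every row of K is a multiple of one row vector. Reading off the entries, u = (1, -2, 0) and v = (-3, -2, -1) (row i of K equals u_i·v^T). A rank-one matrix u v^T satisfies K u = u (v·u) and kills the (2)-dimensional subspace v^⊥, so its characteristic polynomial is lambda^2 (lambda - v·u) with v·u = tr K = 1. Hence the eigenvalues of I - K are 1 (multiplicity 2) and 1 - (1) = 0, so det(I - K) = 0. (Direct check: I - K =
[[4, 2, 1],
 [-6, -3, -2],
 [0, 0, 1]]
has determinant 0.) So 1 is an eigenvalue of K and (I - K) is not invertible. The finite-dimensional Fredholm alternative says: either (I - K) is invertible, or ker(I - K) ≠ {0} and then range(I - K) = ker((I - K)^*)^⊥, with dim ker(I - K) = dim ker((I - K)^*). We are in the second case, so we need both kernels. Kernel of I - K: (I - K) u = u - u (v·u) = u - u = 0, so ker(I - K) = span{u} = span{(1, -2, 0)} (it is exactly 1-dimensional because rank(I - K) = 2). Kernel of the adjoint: K is real, so (I - K)^* = I - K^T = I - v u^T, and (I - v u^T) v = v - v (u·v) = 0; hence ker((I - K)^*) = span{v} = span{(-3, -2, -1)}. Therefore (I - K) x = y is solvable iff <y, v> = 0, i.e. iff -3y_1 - 2y_2 - y_3 = 0. When this holds, K y = u (v·y) = 0, so (I - K) y = y and x = y is a particular solution; the full solution set is the line x = y + c·u = y + c·(1, -2, 0), c ∈ C.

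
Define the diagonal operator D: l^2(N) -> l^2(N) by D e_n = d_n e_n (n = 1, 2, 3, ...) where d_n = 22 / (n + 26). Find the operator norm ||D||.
||D|| = 22/27 (attained at n = 1)

For D diagonal, ||D|| = sup_n |d_n| = sup_n 22/(n + 26). This is positive and strictly decreasing in n, so the supremum is attained at n = 1: d_1 = 22/(1 + 26) = 22/27. Hence ||D|| = 22/27.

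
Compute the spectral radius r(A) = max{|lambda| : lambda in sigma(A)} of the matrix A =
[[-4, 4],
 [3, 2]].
r(A) = (2 + sqrt(84))/2 ≈ 5.5826

The eigenvalues of A are the roots of its characteristic polynomial. With M = A (coefficients from the trace and determinant):
  p(λ) = det(λ I - M) = λ^2 + 2λ - 20.
For λ^2 + 2λ - 20 the discriminant is 84. It is nonnegative but not a perfect square, so the roots are real and irrational: λ = (-2 ± sqrt(84))/2 ≈ 3.5826, -5.5826.
Thus the eigenvalues (to 4 decimals) are 3.5826 (modulus 3.5826); -5.5826 (modulus 5.5826). The spectral radius is the largest modulus: r(A) = (2 + sqrt(84))/2 ≈ 5.5826. (Cross-check: r(A) ≤ ||A||_2 ≈ 5.7278; equality holds whenever A is normal, though it can also hold for some non-normal A.)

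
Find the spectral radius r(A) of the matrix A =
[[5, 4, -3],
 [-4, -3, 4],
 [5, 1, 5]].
r(A) ≈ 3.2633

The eigenvalues of A are the roots of its characteristic polynomial. With M = A (coefficients from the trace, the sum of principal 2x2 minors, and det A):
  p(λ) = det(λ I - M) = λ^3 - 7λ^2 + 22λ - 32.
No integer candidate from the rational root theorem (±divisors of 32) is a root, so the roots are irrational. The cubic discriminant is Δ = -1724 < 0, so there is one real root and a complex-conjugate pair. p(3) = -2 and p(4) = 8 have opposite signs, so a root lies in (3, 4); Newton's method refines it to λ ≈ 3.2633. Dividing out (λ - (3.2633)) leaves approximately λ^2 - 3.7367λ + 9.806. For λ^2 - 3.7367λ + 9.806 the discriminant is -25.2612. It is negative, so the remaining roots are the complex-conjugate pair λ ≈ 1.8684 ± 2.513i. Their product equals the constant term, so |λ|^2 ≈ 9.806 and |λ| ≈ 3.1315.
Thus the eigenvalues (to 4 decimals) are 3.2633 (modulus 3.2633); 1.8684 ± 2.513i (modulus 3.1315). The spectral radius is the largest modulus: r(A) ≈ 3.2633. (Cross-check: r(A) ≤ ||A||_2 ≈ 9.6646; equality holds whenever A is normal, though it can also hold for some non-normal A.)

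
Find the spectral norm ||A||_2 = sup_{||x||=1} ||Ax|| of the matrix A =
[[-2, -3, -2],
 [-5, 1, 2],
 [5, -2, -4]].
||A||_2 ≈ 8.5628 (= sqrt(largest eigenvalue of A^T A))

||A||_2 = sigma_max(A) = sqrt(lambda_max(A^T A)). Form the symmetric matrix M = A^T A =
[[54, -9, -26],
 [-9, 14, 16],
 [-26, 16, 24]].
Its characteristic polynomial (trace, sum of principal 2x2 minors, determinant of M give the coefficients) is
  p(λ) = det(λ I - M) = λ^3 - 92λ^2 + 1375λ - 400.
No integer candidate from the rational root theorem (±divisors of 400) is a root, so the roots are irrational. The cubic discriminant is Δ = 5264391700 > 0, so there are three distinct real roots. p(0) = -400 and p(1) = 884 have opposite signs, so a root lies in (0, 1); Newton's method refines it to λ ≈ 0.2968. p(18) = 374 and p(19) = -628 have opposite signs, so a root lies in (18, 19); Newton's method refines it to λ ≈ 18.3819. p(73) = -1276 and p(74) = 2782 have opposite signs, so a root lies in (73, 74); Newton's method refines it to λ ≈ 73.3213. Check (Vieta): the three roots sum to 92, matching tr M = 92.
So the eigenvalues of A^T A are ≈ 0.2968, 18.3819, 73.3213 (all ≥ 0, as they must be for A^T A). The largest is λ_max ≈ 73.3213, hence ||A||_2 = sqrt(λ_max) ≈ 8.5628.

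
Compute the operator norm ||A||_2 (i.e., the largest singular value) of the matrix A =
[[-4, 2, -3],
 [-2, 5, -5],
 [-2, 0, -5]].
||A||_2 ≈ 9.8436 (= sqrt(largest eigenvalue of A^T A))

||A||_2 = sigma_max(A) = sqrt(lambda_max(A^T A)). Form the symmetric matrix M = A^T A =
[[24, -18, 32],
 [-18, 29, -31],
 [32, -31, 59]].
Its characteristic polynomial (trace, sum of principal 2x2 minors, determinant of M give the coefficients) is
  p(λ) = det(λ I - M) = λ^3 - 112λ^2 + 1514λ - 4900.
No integer candidate from the rational root theorem (±divisors of 4900) is a root, so the roots are irrational. The cubic discriminant is Δ = 1642806448 > 0, so there are three distinct real roots. p(5) = -5 and p(6) = 368 have opposite signs, so a root lies in (5, 6); Newton's method refines it to λ ≈ 5.0107. p(10) = 40 and p(11) = -467 have opposite signs, so a root lies in (10, 11); Newton's method refines it to λ ≈ 10.0923. p(96) = -7012 and p(97) = 823 have opposite signs, so a root lies in (96, 97); Newton's method refines it to λ ≈ 96.8971. Check (Vieta): the three roots sum to 112, matching tr M = 112.
So the eigenvalues of A^T A are ≈ 5.0107, 10.0923, 96.8971 (all ≥ 0, as they must be for A^T A). The largest is λ_max ≈ 96.8971, hence ||A||_2 = sqrt(λ_max) ≈ 9.8436.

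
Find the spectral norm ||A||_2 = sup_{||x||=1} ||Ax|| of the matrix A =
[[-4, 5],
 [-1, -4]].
||A||_2 = 7 (= sqrt(largest eigenvalue of A^T A))

||A||_2 = sigma_max(A) = sqrt(lambda_max(A^T A)). Form the symmetric matrix M = A^T A =
[[17, -16],
 [-16, 41]].
Its characteristic polynomial (trace, determinant of M give the coefficients) is
  p(λ) = det(λ I - M) = λ^2 - 58λ + 441.
For λ^2 - 58λ + 441 the discriminant is 1600. It is a perfect square (40^2), so the roots are rational: λ = (58 ± 40)/2 = 49, 9.
So the eigenvalues of A^T A are ≈ 9, 49 (all ≥ 0, as they must be for A^T A). The largest is λ_max = 49, hence ||A||_2 = sqrt(λ_max) = 7.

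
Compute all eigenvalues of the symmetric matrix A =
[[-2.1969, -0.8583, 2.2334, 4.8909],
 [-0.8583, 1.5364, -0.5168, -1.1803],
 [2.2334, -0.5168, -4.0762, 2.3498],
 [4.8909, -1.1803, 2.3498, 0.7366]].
sigma(A) ≈ {-6, -5, 1, 6}

A is real symmetric, so its spectrum consists of real eigenvalues. Expanding the characteristic polynomial of the displayed matrix gives
  det(λ I - A) = p(λ) = λ^4 + (4)λ^3 + (-41)λ^2 + (-144)λ + (179.9951).
Solving p(λ) = 0 yields eigenvalues ≈ -6, -5, 1, 6. (A is shown rounded to 4 decimals, so these recover the underlying integer eigenvalues to within that precision.)
Verification: the trace of A = -4 equals the sum of eigenvalues -4, and det(A) ≈ 179.9951 matches the eigenvalue product 180.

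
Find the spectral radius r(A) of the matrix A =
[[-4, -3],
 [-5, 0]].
r(A) = (4 + sqrt(76))/2 ≈ 6.3589

The eigenvalues of A are the roots of its characteristic polynomial. With M = A (coefficients from the trace and determinant):
  p(λ) = det(λ I - M) = λ^2 + 4λ - 15.
For λ^2 + 4λ - 15 the discriminant is 76. It is nonnegative but not a perfect square, so the roots are real and irrational: λ = (-4 ± sqrt(76))/2 ≈ 2.3589, -6.3589.
Thus the eigenvalues (to 4 decimals) are 2.3589 (modulus 2.3589); -6.3589 (modulus 6.3589). The spectral radius is the largest modulus: r(A) = (4 + sqrt(76))/2 ≈ 6.3589. (Cross-check: r(A) ≤ ||A||_2 ≈ 6.7082; equality holds whenever A is normal, though it can also hold for some non-normal A.)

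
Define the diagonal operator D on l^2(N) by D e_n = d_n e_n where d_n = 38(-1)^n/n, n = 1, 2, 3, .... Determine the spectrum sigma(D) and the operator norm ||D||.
sigma(D) = {38(-1)^n/n : n ≥ 1} ∪ {0}; ||D|| = 38

A bounded diagonal operator on l^2 with diagonal entries d_n has spectrum equal to the closure of {d_n : n ≥ 1}: every d_n is an eigenvalue (with eigenvector e_n), so {d_n} ⊂ sigma(D); the spectrum is closed, so its closure is too; and for lambda not in the closure, (D - lambda I) has bounded inverse (the diagonal entries 1/(d_n - lambda) are bounded). For our sequence d_n = 38(-1)^n/n, n = 1, 2, 3, ...:
  - {d_n} = {38(-1)^n/n : n ≥ 1}; the only limit point is 0
  - closure = {38(-1)^n/n : n ≥ 1} ∪ {0}
For the norm: a diagonal operator has ||D|| = sup_n |d_n|. Here |d_n| = 38/n is decreasing, so sup_n |d_n| = |d_1| = 38. So ||D|| = 38.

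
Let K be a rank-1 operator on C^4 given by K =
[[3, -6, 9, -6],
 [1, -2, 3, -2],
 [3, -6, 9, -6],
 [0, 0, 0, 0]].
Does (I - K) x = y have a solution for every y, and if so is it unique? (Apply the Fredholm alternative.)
(I - K) is invertible (det(I - K) = -9 ≠ 0), so for every y in C^4 the equation (I - K) x = y has a unique solution.

K has rank 1, so it is an outer product K = u v^T: every row of K is a multiple of one row vector. Reading off the entries, u = (-3, -1, -3, 0) and v = (-1, 2, -3, 2) (row i of K equals u_i·v^T). A rank-one matrix u v^T satisfies K u = u (v·u) and kills the (3)-dimensional subspace v^⊥, so its characteristic polynomial is lambda^3 (lambda - v·u) with v·u = tr K = 10. Hence the eigenvalues of I - K are 1 (multiplicity 3) and 1 - (10) = -9, so det(I - K) = -9. (Direct check: I - K =
[[-2, 6, -9, 6],
 [-1, 3, -3, 2],
 [-3, 6, -8, 6],
 [0, 0, 0, 1]]
has determinant -9.) The finite-dimensional Fredholm alternative says: either (I - K) is invertible, or ker(I - K) ≠ {0} and then range(I - K) = ker((I - K)^*)^⊥, with dim ker(I - K) = dim ker((I - K)^*). Since det(I - K) ≠ 0, 1 is not an eigenvalue of K and ker(I - K) = {0}, so we are in the first case: for every y there is a unique x = (I - K)^(-1) y. Explicitly, by the Sherman–Morrison formula, (I - u v^T)^(-1) = I + u v^T/(1 - v·u), i.e. (I - K)^(-1) = I + K/(-9).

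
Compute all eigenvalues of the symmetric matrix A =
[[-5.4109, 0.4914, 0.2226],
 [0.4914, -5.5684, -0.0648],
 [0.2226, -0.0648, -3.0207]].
sigma(A) ≈ {-6, -5, -3}

A is real symmetric, so its spectrum consists of real eigenvalues. Expanding the characteristic polynomial of the displayed matrix gives
  det(λ I - A) = p(λ) = λ^3 + (14)λ^2 + (63)λ + (90).
Solving p(λ) = 0 yields eigenvalues ≈ -6, -5, -3. (A is shown rounded to 4 decimals, so these recover the underlying integer eigenvalues to within that precision.)
Verification: the trace of A = -14 equals the sum of eigenvalues -14, and det(A) ≈ -90.0000 matches the eigenvalue product -90.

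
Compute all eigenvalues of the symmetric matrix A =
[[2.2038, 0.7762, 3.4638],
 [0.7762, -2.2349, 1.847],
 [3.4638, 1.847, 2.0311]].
sigma(A) ≈ {-3, -1, 6}

A is real symmetric, so its spectrum consists of real eigenvalues. Expanding the characteristic polynomial of the displayed matrix gives
  det(λ I - A) = p(λ) = λ^3 + (-2)λ^2 + (-21)λ + (-18).
Solving p(λ) = 0 yields eigenvalues ≈ -3, -1, 6. (A is shown rounded to 4 decimals, so these recover the underlying integer eigenvalues to within that precision.)
Verification: the trace of A = 2 equals the sum of eigenvalues 2, and det(A) ≈ 18.0003 matches the eigenvalue product 18.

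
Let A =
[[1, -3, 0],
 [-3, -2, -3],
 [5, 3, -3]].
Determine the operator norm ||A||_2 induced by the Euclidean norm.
||A||_2 ≈ 7.004 (= sqrt(largest eigenvalue of A^T A))

||A||_2 = sigma_max(A) = sqrt(lambda_max(A^T A)). Form the symmetric matrix M = A^T A =
[[35, 18, -6],
 [18, 22, -3],
 [-6, -3, 18]].
Its characteristic polynomial (trace, sum of principal 2x2 minors, determinant of M give the coefficients) is
  p(λ) = det(λ I - M) = λ^3 - 75λ^2 + 1427λ - 7569.
No integer candidate from the rational root theorem (±divisors of 7569) is a root, so the roots are irrational. The cubic discriminant is Δ = 92773696 > 0, so there are three distinct real roots. p(9) = -72 and p(10) = 201 have opposite signs, so a root lies in (9, 10); Newton's method refines it to λ ≈ 9.2331. p(16) = 159 and p(17) = -72 have opposite signs, so a root lies in (16, 17); Newton's method refines it to λ ≈ 16.7108. p(49) = -72 and p(50) = 1281 have opposite signs, so a root lies in (49, 50); Newton's method refines it to λ ≈ 49.0561. Check (Vieta): the three roots sum to 75, matching tr M = 75.
So the eigenvalues of A^T A are ≈ 9.2331, 16.7108, 49.0561 (all ≥ 0, as they must be for A^T A). The largest is λ_max ≈ 49.0561, hence ||A||_2 = sqrt(λ_max) ≈ 7.004.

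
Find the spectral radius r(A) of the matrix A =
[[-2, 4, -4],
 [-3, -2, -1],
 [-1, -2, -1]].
r(A) = 3

The eigenvalues of A are the roots of its characteristic polynomial. With M = A (coefficients from the trace, the sum of principal 2x2 minors, and det A):
  p(λ) = det(λ I - M) = λ^3 + 5λ^2 + 14λ + 24.
By the rational root theorem any rational root is an integer divisor of 24. Testing λ = -3: p(-3) = -27 + 45 - 42 + 24 = 0, so λ = -3 is a root. Dividing out (λ + 3) leaves p(λ) = (λ + 3)(λ^2 + 2λ + 8). For λ^2 + 2λ + 8 the discriminant is -28. It is negative, so the roots are the complex-conjugate pair λ = -1 ± (sqrt(28)/2) i ≈ -1 ± 2.6458i. For a conjugate pair the product of the roots equals the constant term, so |λ|^2 = 8 and |λ| = sqrt(8) ≈ 2.8284.
Thus the eigenvalues (to 4 decimals) are -1 ± 2.6458i (modulus 2.8284); -3 (modulus 3). The spectral radius is the largest modulus: r(A) = 3. (Cross-check: r(A) ≤ ||A||_2 ≈ 6.0199; equality holds whenever A is normal, though it can also hold for some non-normal A.)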